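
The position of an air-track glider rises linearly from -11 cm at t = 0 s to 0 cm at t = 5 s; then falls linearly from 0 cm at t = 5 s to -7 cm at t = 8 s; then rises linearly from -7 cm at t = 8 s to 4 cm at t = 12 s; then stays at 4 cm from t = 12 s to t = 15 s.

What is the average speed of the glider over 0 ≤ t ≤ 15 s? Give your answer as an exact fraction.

29/15 cm/s

Average speed = (total path length)/(elapsed time); on a piecewise-linear x-t graph the path length is Σ|Δx|.
0–5 s: |Δx| = |0 − -11| = 11 cm
5–8 s: |Δx| = |-7 − 0| = 7 cm
8–12 s: |Δx| = |4 − -7| = 11 cm
12–15 s: |Δx| = |4 − 4| = 0 cm
Total path = 29 cm; average speed = 29/15 = 29/15 cm/s.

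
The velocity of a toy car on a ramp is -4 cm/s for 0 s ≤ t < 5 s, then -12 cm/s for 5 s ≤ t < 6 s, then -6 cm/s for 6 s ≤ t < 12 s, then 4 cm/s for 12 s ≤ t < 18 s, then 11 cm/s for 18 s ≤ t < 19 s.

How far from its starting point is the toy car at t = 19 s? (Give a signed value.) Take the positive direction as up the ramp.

Net displacement equals the area under the velocity-time graph (areas below the axis count negative).
0–5 s: -4 × 5 = -20 cm
5–6 s: -12 × 1 = -12 cm
6–12 s: -6 × 6 = -36 cm
12–18 s: 4 × 6 = 24 cm
18–19 s: 11 × 1 = 11 cm
Net displacement = -33 cm

-33 cm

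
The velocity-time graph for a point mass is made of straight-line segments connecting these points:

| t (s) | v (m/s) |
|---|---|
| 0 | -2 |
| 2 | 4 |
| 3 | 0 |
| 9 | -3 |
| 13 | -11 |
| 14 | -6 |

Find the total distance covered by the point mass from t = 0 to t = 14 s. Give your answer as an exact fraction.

Total distance travelled is ∫|v| dt — sum the magnitudes of each area piece.
0–2 s: v = 0 at t = 2/3 s; triangle areas 2/3 + 8/3 = 10/3 m
2–3 s: |½(4 + 0)(1)| = 2 m
3–9 s: |½(0 + -3)(6)| = 9 m
9–13 s: |½(-3 + -11)(4)| = 28 m
13–14 s: |½(-11 + -6)(1)| = 8.5 m
Total distance = 305/6 m

305/6 m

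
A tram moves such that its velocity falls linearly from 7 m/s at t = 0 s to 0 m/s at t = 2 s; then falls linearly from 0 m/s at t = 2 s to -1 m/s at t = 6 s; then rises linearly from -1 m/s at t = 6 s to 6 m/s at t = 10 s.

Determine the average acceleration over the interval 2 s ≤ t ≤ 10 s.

0.75 m/s²

Average acceleration = Δv/Δt = (6 − 0)/(10 − 2) = 0.75 m/s².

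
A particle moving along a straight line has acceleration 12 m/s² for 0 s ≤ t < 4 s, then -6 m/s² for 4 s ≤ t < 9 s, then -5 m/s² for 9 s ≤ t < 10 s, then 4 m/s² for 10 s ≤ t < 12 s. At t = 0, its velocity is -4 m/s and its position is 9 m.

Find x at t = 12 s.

On each constant-a segment, Δv = aΔt and Δx = v₀Δt + ½aΔt²; chain segment to segment.
0–4 s: v starts -4 m/s; Δx = -4·4 + ½·12·4² = 80 m; v ends 44 m/s.
4–9 s: v starts 44 m/s; Δx = 44·5 + ½·-6·5² = 145 m; v ends 14 m/s.
9–10 s: v starts 14 m/s; Δx = 14·1 + ½·-5·1² = 11.5 m; v ends 9 m/s.
10–12 s: v starts 9 m/s; Δx = 9·2 + ½·4·2² = 26 m; v ends 17 m/s.
x(12) = 9 + Σ Δx = 271.5 m.

271.5 m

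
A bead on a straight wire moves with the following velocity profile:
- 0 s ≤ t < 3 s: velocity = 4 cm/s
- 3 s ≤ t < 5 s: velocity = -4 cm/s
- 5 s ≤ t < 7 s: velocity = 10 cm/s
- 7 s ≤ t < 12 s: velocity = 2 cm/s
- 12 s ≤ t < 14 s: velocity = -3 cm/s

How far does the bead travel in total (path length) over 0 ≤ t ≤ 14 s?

Distance (not displacement) is the total path length: add the absolute areas under v-t.
0–3 s: |4| × 3 = 12 cm
3–5 s: |-4| × 2 = 8 cm
5–7 s: |10| × 2 = 20 cm
7–12 s: |2| × 5 = 10 cm
12–14 s: |-3| × 2 = 6 cm
Total distance = 56 cm

56 cm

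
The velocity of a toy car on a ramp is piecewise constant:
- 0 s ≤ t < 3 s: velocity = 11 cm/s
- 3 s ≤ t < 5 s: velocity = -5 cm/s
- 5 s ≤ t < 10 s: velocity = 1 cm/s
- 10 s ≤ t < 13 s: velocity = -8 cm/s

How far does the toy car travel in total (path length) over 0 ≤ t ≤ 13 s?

Distance (not displacement) is the total path length: add the absolute areas under v-t.
0–3 s: |11| × 3 = 33 cm
3–5 s: |-5| × 2 = 10 cm
5–10 s: |1| × 5 = 5 cm
10–13 s: |-8| × 3 = 24 cm
Total distance = 72 cm

72 cm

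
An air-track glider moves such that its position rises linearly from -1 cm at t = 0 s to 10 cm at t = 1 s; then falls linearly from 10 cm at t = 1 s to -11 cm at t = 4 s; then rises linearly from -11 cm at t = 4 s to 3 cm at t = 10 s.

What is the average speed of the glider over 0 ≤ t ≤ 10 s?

Average speed = (total path length)/(elapsed time); on a piecewise-linear x-t graph the path length is Σ|Δx|.
0–1 s: |Δx| = |10 − -1| = 11 cm
1–4 s: |Δx| = |-11 − 10| = 21 cm
4–10 s: |Δx| = |3 − -11| = 14 cm
Total path = 46 cm; average speed = 46/10 = 4.6 cm/s.

4.6 cm/s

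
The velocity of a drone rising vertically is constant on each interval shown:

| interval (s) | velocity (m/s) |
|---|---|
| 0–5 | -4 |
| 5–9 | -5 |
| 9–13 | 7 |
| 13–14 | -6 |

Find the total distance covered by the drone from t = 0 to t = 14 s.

74 m

Distance (not displacement) is the total path length: add the absolute areas under v-t.
0–5 s: |-4| × 5 = 20 m
5–9 s: |-5| × 4 = 20 m
9–13 s: |7| × 4 = 28 m
13–14 s: |-6| × 1 = 6 m
Total distance = 74 m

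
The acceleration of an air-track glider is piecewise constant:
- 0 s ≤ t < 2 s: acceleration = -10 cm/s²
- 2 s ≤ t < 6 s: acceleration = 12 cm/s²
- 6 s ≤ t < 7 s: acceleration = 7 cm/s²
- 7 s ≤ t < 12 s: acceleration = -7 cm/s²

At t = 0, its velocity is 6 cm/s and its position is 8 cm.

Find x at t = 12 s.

195 cm

On each constant-a segment, Δv = aΔt and Δx = v₀Δt + ½aΔt²; chain segment to segment.
0–2 s: v starts 6 cm/s; Δx = 6·2 + ½·-10·2² = -8 cm; v ends -14 cm/s.
2–6 s: v starts -14 cm/s; Δx = -14·4 + ½·12·4² = 40 cm; v ends 34 cm/s.
6–7 s: v starts 34 cm/s; Δx = 34·1 + ½·7·1² = 37.5 cm; v ends 41 cm/s.
7–12 s: v starts 41 cm/s; Δx = 41·5 + ½·-7·5² = 117.5 cm; v ends 6 cm/s.
x(12) = 8 + Σ Δx = 195 cm.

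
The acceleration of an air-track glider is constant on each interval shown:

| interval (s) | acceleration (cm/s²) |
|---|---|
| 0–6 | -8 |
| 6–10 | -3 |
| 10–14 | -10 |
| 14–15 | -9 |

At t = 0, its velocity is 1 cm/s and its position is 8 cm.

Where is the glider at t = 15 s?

On each constant-a segment, Δv = aΔt and Δx = v₀Δt + ½aΔt²; chain segment to segment.
0–6 s: v starts 1 cm/s; Δx = 1·6 + ½·-8·6² = -138 cm; v ends -47 cm/s.
6–10 s: v starts -47 cm/s; Δx = -47·4 + ½·-3·4² = -212 cm; v ends -59 cm/s.
10–14 s: v starts -59 cm/s; Δx = -59·4 + ½·-10·4² = -316 cm; v ends -99 cm/s.
14–15 s: v starts -99 cm/s; Δx = -99·1 + ½·-9·1² = -103.5 cm; v ends -108 cm/s.
x(15) = 8 + Σ Δx = -761.5 cm.

-761.5 cm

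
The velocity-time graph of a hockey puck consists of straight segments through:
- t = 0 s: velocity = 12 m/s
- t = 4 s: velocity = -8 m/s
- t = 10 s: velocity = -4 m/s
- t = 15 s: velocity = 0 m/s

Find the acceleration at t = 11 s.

0.8 m/s²

Acceleration is the slope of the v-t graph on 10–15 s: (0 − -4)/(15 − 10) = 0.8 m/s².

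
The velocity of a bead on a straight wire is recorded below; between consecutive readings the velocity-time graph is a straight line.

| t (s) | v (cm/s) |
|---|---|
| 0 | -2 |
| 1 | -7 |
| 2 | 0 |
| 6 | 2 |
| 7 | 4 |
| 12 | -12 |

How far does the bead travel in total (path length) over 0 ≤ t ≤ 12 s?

Distance (not displacement) is the total path length: add the absolute areas under v-t.
0–1 s: |½(-2 + -7)(1)| = 4.5 cm
1–2 s: |½(-7 + 0)(1)| = 3.5 cm
2–6 s: |½(0 + 2)(4)| = 4 cm
6–7 s: |½(2 + 4)(1)| = 3 cm
7–12 s: v = 0 at t = 8.25 s; triangle areas 2.5 + 22.5 = 25 cm
Total distance = 40 cm

40 cm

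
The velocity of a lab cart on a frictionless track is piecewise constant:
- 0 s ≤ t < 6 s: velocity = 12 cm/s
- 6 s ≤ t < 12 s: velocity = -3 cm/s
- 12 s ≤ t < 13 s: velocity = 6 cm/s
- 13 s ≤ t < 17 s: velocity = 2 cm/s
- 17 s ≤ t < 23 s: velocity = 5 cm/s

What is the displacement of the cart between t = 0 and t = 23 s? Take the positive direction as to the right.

98 cm

Net displacement equals the area under the velocity-time graph (areas below the axis count negative).
0–6 s: 12 × 6 = 72 cm
6–12 s: -3 × 6 = -18 cm
12–13 s: 6 × 1 = 6 cm
13–17 s: 2 × 4 = 8 cm
17–23 s: 5 × 6 = 30 cm
Net displacement = 98 cm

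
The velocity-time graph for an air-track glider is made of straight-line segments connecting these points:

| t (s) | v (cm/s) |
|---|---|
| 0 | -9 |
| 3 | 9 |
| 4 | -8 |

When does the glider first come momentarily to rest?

t = 1.5 s

v changes sign on 0–3 s (from -9 to 9); the graph is linear there, so v = 0 at t = 0 + (9)·(3 − 0)/(9 − -9) = 1.5 s.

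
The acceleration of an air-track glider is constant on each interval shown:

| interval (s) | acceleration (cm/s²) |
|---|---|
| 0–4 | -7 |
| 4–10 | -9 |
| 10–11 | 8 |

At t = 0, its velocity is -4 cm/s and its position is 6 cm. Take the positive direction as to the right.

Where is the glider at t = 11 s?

On each constant-a segment, Δv = aΔt and Δx = v₀Δt + ½aΔt²; chain segment to segment.
0–4 s: v starts -4 cm/s; Δx = -4·4 + ½·-7·4² = -72 cm; v ends -32 cm/s.
4–10 s: v starts -32 cm/s; Δx = -32·6 + ½·-9·6² = -354 cm; v ends -86 cm/s.
10–11 s: v starts -86 cm/s; Δx = -86·1 + ½·8·1² = -82 cm; v ends -78 cm/s.
x(11) = 6 + Σ Δx = -502 cm.

-502 cm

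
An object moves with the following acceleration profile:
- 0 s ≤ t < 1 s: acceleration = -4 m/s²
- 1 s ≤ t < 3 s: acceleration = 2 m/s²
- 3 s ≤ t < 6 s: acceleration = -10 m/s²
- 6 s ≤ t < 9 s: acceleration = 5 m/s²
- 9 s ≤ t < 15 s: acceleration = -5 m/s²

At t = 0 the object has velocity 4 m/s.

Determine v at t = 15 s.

Δv equals the area under the a-t graph; then v = v₀ + Δv.
0–1 s: -4 × 1 = -4 m/s
1–3 s: 2 × 2 = 4 m/s
3–6 s: -10 × 3 = -30 m/s
6–9 s: 5 × 3 = 15 m/s
9–15 s: -5 × 6 = -30 m/s
Δv = -45 m/s, so v(15) = 4 + (-45) = -41 m/s.

-41 m/s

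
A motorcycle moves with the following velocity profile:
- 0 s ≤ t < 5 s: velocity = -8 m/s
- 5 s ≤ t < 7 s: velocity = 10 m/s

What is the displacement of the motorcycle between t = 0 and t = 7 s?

-20 m

Net displacement equals the area under the velocity-time graph (areas below the axis count negative).
0–5 s: -8 × 5 = -40 m
5–7 s: 10 × 2 = 20 m
Net displacement = -20 m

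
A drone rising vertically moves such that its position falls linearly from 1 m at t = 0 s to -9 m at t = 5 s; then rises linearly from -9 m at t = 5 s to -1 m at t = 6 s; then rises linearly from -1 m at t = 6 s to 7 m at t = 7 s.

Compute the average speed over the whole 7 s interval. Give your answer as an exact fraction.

Average speed = (total path length)/(elapsed time); on a piecewise-linear x-t graph the path length is Σ|Δx|.
0–5 s: |Δx| = |-9 − 1| = 10 m
5–6 s: |Δx| = |-1 − -9| = 8 m
6–7 s: |Δx| = |7 − -1| = 8 m
Total path = 26 m; average speed = 26/7 = 26/7 m/s.

26/7 m/s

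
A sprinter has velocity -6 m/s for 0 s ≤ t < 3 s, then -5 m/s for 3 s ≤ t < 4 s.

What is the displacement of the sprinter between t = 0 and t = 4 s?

Net displacement equals the area under the velocity-time graph (areas below the axis count negative).
0–3 s: -6 × 3 = -18 m
3–4 s: -5 × 1 = -5 m
Net displacement = -23 m

-23 m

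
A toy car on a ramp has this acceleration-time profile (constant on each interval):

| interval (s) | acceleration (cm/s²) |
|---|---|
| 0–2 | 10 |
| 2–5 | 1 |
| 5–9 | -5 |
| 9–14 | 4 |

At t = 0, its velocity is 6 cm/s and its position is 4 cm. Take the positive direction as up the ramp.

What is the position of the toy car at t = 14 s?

289.5 cm

On each constant-a segment, Δv = aΔt and Δx = v₀Δt + ½aΔt²; chain segment to segment.
0–2 s: v starts 6 cm/s; Δx = 6·2 + ½·10·2² = 32 cm; v ends 26 cm/s.
2–5 s: v starts 26 cm/s; Δx = 26·3 + ½·1·3² = 82.5 cm; v ends 29 cm/s.
5–9 s: v starts 29 cm/s; Δx = 29·4 + ½·-5·4² = 76 cm; v ends 9 cm/s.
9–14 s: v starts 9 cm/s; Δx = 9·5 + ½·4·5² = 95 cm; v ends 29 cm/s.
x(14) = 4 + Σ Δx = 289.5 cm.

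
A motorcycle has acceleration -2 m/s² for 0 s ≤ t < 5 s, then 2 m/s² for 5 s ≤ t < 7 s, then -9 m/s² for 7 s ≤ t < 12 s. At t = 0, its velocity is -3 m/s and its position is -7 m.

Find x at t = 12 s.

-226.5 m

On each constant-a segment, Δv = aΔt and Δx = v₀Δt + ½aΔt²; chain segment to segment.
0–5 s: v starts -3 m/s; Δx = -3·5 + ½·-2·5² = -40 m; v ends -13 m/s.
5–7 s: v starts -13 m/s; Δx = -13·2 + ½·2·2² = -22 m; v ends -9 m/s.
7–12 s: v starts -9 m/s; Δx = -9·5 + ½·-9·5² = -157.5 m; v ends -54 m/s.
x(12) = -7 + Σ Δx = -226.5 m.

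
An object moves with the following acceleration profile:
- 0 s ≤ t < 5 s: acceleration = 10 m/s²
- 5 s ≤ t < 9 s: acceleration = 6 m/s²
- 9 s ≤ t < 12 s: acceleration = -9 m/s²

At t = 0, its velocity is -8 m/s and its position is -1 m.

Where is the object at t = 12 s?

On each constant-a segment, Δv = aΔt and Δx = v₀Δt + ½aΔt²; chain segment to segment.
0–5 s: v starts -8 m/s; Δx = -8·5 + ½·10·5² = 85 m; v ends 42 m/s.
5–9 s: v starts 42 m/s; Δx = 42·4 + ½·6·4² = 216 m; v ends 66 m/s.
9–12 s: v starts 66 m/s; Δx = 66·3 + ½·-9·3² = 157.5 m; v ends 39 m/s.
x(12) = -1 + Σ Δx = 457.5 m.

457.5 m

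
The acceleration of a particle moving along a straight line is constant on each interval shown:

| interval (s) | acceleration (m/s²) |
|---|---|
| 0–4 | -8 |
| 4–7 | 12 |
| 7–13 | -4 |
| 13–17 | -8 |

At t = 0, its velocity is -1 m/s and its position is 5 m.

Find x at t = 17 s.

-310 m

On each constant-a segment, Δv = aΔt and Δx = v₀Δt + ½aΔt²; chain segment to segment.
0–4 s: v starts -1 m/s; Δx = -1·4 + ½·-8·4² = -68 m; v ends -33 m/s.
4–7 s: v starts -33 m/s; Δx = -33·3 + ½·12·3² = -45 m; v ends 3 m/s.
7–13 s: v starts 3 m/s; Δx = 3·6 + ½·-4·6² = -54 m; v ends -21 m/s.
13–17 s: v starts -21 m/s; Δx = -21·4 + ½·-8·4² = -148 m; v ends -53 m/s.
x(17) = 5 + Σ Δx = -310 m.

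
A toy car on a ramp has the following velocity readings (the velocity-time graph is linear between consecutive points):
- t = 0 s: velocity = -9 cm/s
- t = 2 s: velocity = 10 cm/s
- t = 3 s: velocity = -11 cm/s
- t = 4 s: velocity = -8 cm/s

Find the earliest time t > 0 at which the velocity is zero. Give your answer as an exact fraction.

t = 18/19 s

v changes sign on 0–2 s (from -9 to 10); the graph is linear there, so v = 0 at t = 0 + (9)·(2 − 0)/(10 − -9) = 18/19 s.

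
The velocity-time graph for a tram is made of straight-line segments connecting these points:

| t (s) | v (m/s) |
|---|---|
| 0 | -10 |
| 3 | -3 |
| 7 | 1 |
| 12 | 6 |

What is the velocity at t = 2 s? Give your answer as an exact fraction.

On 0–3 s the graph is linear from -10 to -3 m/s: v(2) = -10 + (-3 − -10)·(2 − 0)/(3 − 0) = -16/3 m/s.

-16/3 m/s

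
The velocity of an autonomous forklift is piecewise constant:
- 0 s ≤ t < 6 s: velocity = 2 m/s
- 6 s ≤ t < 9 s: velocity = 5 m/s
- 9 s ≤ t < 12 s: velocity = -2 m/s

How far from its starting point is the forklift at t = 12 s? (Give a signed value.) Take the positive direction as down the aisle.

21 m

Displacement is the signed area under the v-t curve.
0–6 s: 2 × 6 = 12 m
6–9 s: 5 × 3 = 15 m
9–12 s: -2 × 3 = -6 m
Net displacement = 21 m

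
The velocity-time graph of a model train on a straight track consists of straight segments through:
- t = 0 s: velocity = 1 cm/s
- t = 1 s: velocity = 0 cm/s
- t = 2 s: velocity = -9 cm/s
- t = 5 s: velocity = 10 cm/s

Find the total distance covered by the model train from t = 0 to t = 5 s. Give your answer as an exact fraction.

Total distance travelled is ∫|v| dt — sum the magnitudes of each area piece.
0–1 s: |½(1 + 0)(1)| = 0.5 cm
1–2 s: |½(0 + -9)(1)| = 4.5 cm
2–5 s: v = 0 at t = 65/19 s; triangle areas 243/38 + 150/19 = 543/38 cm
Total distance = 733/38 cm

733/38 cm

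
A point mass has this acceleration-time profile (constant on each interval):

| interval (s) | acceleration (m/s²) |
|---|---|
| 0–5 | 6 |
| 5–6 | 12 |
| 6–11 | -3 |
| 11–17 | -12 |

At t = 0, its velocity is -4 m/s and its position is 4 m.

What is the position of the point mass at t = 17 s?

165.5 m

On each constant-a segment, Δv = aΔt and Δx = v₀Δt + ½aΔt²; chain segment to segment.
0–5 s: v starts -4 m/s; Δx = -4·5 + ½·6·5² = 55 m; v ends 26 m/s.
5–6 s: v starts 26 m/s; Δx = 26·1 + ½·12·1² = 32 m; v ends 38 m/s.
6–11 s: v starts 38 m/s; Δx = 38·5 + ½·-3·5² = 152.5 m; v ends 23 m/s.
11–17 s: v starts 23 m/s; Δx = 23·6 + ½·-12·6² = -78 m; v ends -49 m/s.
x(17) = 4 + Σ Δx = 165.5 m.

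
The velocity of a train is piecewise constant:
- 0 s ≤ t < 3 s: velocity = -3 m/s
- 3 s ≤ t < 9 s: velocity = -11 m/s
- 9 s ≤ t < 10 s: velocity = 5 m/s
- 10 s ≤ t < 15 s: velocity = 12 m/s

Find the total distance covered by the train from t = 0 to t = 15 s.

140 m

Distance (not displacement) is the total path length: add the absolute areas under v-t.
0–3 s: |-3| × 3 = 9 m
3–9 s: |-11| × 6 = 66 m
9–10 s: |5| × 1 = 5 m
10–15 s: |12| × 5 = 60 m
Total distance = 140 m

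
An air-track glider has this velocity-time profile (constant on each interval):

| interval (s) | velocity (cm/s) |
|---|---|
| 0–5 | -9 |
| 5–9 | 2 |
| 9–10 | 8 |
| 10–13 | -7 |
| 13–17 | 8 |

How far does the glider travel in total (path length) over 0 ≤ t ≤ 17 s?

114 cm

Total distance travelled is ∫|v| dt — sum the magnitudes of each area piece.
0–5 s: |-9| × 5 = 45 cm
5–9 s: |2| × 4 = 8 cm
9–10 s: |8| × 1 = 8 cm
10–13 s: |-7| × 3 = 21 cm
13–17 s: |8| × 4 = 32 cm
Total distance = 114 cm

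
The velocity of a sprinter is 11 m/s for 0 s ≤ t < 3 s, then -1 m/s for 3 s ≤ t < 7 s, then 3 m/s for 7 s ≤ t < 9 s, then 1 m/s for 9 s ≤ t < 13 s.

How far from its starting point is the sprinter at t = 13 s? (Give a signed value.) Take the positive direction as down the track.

Displacement is the signed area under the v-t curve.
0–3 s: 11 × 3 = 33 m
3–7 s: -1 × 4 = -4 m
7–9 s: 3 × 2 = 6 m
9–13 s: 1 × 4 = 4 m
Net displacement = 39 m

39 m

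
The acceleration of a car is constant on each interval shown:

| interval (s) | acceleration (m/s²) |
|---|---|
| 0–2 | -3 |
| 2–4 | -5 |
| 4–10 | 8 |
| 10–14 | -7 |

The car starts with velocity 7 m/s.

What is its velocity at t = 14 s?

11 m/s

Δv equals the area under the a-t graph; then v = v₀ + Δv.
0–2 s: -3 × 2 = -6 m/s
2–4 s: -5 × 2 = -10 m/s
4–10 s: 8 × 6 = 48 m/s
10–14 s: -7 × 4 = -28 m/s
Δv = 4 m/s, so v(14) = 7 + (4) = 11 m/s.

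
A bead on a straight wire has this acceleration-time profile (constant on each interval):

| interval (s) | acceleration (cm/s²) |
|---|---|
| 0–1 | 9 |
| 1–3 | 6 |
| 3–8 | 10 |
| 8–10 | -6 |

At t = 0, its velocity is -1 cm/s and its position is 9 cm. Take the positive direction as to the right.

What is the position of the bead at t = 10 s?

On each constant-a segment, Δv = aΔt and Δx = v₀Δt + ½aΔt²; chain segment to segment.
0–1 s: v starts -1 cm/s; Δx = -1·1 + ½·9·1² = 3.5 cm; v ends 8 cm/s.
1–3 s: v starts 8 cm/s; Δx = 8·2 + ½·6·2² = 28 cm; v ends 20 cm/s.
3–8 s: v starts 20 cm/s; Δx = 20·5 + ½·10·5² = 225 cm; v ends 70 cm/s.
8–10 s: v starts 70 cm/s; Δx = 70·2 + ½·-6·2² = 128 cm; v ends 58 cm/s.
x(10) = 9 + Σ Δx = 393.5 cm.

393.5 cm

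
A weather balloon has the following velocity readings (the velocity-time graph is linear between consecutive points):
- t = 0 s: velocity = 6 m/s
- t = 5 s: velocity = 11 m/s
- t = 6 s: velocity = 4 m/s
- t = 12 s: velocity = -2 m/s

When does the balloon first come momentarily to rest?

v changes sign on 6–12 s (from 4 to -2); the graph is linear there, so v = 0 at t = 6 + (-4)·(12 − 6)/(-2 − 4) = 10 s.

t = 10 s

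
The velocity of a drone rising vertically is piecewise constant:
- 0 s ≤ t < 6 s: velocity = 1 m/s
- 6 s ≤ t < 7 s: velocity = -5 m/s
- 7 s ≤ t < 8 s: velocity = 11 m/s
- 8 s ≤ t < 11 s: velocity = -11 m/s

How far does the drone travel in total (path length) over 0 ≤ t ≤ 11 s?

Total distance travelled is ∫|v| dt — sum the magnitudes of each area piece.
0–6 s: |1| × 6 = 6 m
6–7 s: |-5| × 1 = 5 m
7–8 s: |11| × 1 = 11 m
8–11 s: |-11| × 3 = 33 m
Total distance = 55 m

55 m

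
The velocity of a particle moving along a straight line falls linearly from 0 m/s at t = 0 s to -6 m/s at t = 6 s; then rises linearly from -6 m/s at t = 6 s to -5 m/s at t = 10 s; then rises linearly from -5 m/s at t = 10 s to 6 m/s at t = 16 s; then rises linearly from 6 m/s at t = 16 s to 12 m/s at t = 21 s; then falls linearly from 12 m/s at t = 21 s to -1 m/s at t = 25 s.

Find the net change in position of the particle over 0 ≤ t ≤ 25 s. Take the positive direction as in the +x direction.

Displacement is the signed area under the v-t curve.
0–6 s: ½(0 + -6)(6) = -18 m
6–10 s: ½(-6 + -5)(4) = -22 m
10–16 s: ½(-5 + 6)(6) = 3 m
16–21 s: ½(6 + 12)(5) = 45 m
21–25 s: ½(12 + -1)(4) = 22 m
Net displacement = 30 m

30 m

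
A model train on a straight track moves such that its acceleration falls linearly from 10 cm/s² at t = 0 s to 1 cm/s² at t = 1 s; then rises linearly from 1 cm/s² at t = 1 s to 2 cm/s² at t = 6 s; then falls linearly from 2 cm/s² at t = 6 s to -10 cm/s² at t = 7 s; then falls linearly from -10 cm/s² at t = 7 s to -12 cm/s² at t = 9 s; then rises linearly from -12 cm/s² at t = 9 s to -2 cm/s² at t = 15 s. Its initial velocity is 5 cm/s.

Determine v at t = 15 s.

-50 cm/s

Δv equals the area under the a-t graph; then v = v₀ + Δv.
0–1 s: ½(10 + 1)(1) = 5.5 cm/s
1–6 s: ½(1 + 2)(5) = 7.5 cm/s
6–7 s: ½(2 + -10)(1) = -4 cm/s
7–9 s: ½(-10 + -12)(2) = -22 cm/s
9–15 s: ½(-12 + -2)(6) = -42 cm/s
Δv = -55 cm/s, so v(15) = 5 + (-55) = -50 cm/s.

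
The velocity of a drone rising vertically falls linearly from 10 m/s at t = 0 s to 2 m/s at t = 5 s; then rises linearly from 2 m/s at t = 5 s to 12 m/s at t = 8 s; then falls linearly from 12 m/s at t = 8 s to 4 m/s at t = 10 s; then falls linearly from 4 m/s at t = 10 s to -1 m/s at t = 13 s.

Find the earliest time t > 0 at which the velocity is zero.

v changes sign on 10–13 s (from 4 to -1); the graph is linear there, so v = 0 at t = 10 + (-4)·(13 − 10)/(-1 − 4) = 12.4 s.

t = 12.4 s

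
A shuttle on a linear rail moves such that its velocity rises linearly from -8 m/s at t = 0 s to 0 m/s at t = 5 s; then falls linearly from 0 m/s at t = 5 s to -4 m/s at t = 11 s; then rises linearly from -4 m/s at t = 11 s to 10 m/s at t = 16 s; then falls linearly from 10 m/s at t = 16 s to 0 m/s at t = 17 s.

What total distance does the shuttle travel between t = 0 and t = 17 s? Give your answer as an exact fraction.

Total distance travelled is ∫|v| dt — sum the magnitudes of each area piece.
0–5 s: |½(-8 + 0)(5)| = 20 m
5–11 s: |½(0 + -4)(6)| = 12 m
11–16 s: v = 0 at t = 87/7 s; triangle areas 20/7 + 125/7 = 145/7 m
16–17 s: |½(10 + 0)(1)| = 5 m
Total distance = 404/7 m

404/7 m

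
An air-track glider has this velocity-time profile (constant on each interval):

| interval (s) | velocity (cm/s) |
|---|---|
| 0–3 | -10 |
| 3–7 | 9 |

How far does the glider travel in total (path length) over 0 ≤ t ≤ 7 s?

66 cm

Distance (not displacement) is the total path length: add the absolute areas under v-t.
0–3 s: |-10| × 3 = 30 cm
3–7 s: |9| × 4 = 36 cm
Total distance = 66 cm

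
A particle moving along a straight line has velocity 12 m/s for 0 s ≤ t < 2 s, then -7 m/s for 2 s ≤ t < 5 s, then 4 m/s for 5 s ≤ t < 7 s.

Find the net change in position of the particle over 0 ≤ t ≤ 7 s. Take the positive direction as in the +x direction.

Displacement is the signed area under the v-t curve.
0–2 s: 12 × 2 = 24 m
2–5 s: -7 × 3 = -21 m
5–7 s: 4 × 2 = 8 m
Net displacement = 11 m

11 m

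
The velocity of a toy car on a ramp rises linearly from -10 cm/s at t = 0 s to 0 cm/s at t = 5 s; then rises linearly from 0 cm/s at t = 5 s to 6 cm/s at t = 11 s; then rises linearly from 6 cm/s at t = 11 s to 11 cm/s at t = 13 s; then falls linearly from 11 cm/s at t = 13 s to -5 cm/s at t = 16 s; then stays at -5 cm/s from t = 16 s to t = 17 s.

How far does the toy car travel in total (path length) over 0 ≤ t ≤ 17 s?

78.6875 cm

Distance (not displacement) is the total path length: add the absolute areas under v-t.
0–5 s: |½(-10 + 0)(5)| = 25 cm
5–11 s: |½(0 + 6)(6)| = 18 cm
11–13 s: |½(6 + 11)(2)| = 17 cm
13–16 s: v = 0 at t = 15.0625 s; triangle areas 11.34375 + 2.34375 = 13.6875 cm
16–17 s: |-5| × 1 = 5 cm
Total distance = 78.6875 cm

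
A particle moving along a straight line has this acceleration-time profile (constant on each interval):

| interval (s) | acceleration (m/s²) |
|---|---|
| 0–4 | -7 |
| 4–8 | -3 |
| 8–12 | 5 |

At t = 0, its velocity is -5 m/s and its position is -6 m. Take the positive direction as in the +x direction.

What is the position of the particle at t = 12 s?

On each constant-a segment, Δv = aΔt and Δx = v₀Δt + ½aΔt²; chain segment to segment.
0–4 s: v starts -5 m/s; Δx = -5·4 + ½·-7·4² = -76 m; v ends -33 m/s.
4–8 s: v starts -33 m/s; Δx = -33·4 + ½·-3·4² = -156 m; v ends -45 m/s.
8–12 s: v starts -45 m/s; Δx = -45·4 + ½·5·4² = -140 m; v ends -25 m/s.
x(12) = -6 + Σ Δx = -378 m.

-378 m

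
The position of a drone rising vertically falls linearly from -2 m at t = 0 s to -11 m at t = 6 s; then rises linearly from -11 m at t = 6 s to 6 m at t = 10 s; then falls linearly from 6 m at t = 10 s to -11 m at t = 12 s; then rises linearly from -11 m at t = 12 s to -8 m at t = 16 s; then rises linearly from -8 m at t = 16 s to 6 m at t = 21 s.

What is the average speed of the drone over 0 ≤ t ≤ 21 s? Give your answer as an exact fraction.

Average speed = (total path length)/(elapsed time); on a piecewise-linear x-t graph the path length is Σ|Δx|.
0–6 s: |Δx| = |-11 − -2| = 9 m
6–10 s: |Δx| = |6 − -11| = 17 m
10–12 s: |Δx| = |-11 − 6| = 17 m
12–16 s: |Δx| = |-8 − -11| = 3 m
16–21 s: |Δx| = |6 − -8| = 14 m
Total path = 60 m; average speed = 60/21 = 20/7 m/s.

20/7 m/s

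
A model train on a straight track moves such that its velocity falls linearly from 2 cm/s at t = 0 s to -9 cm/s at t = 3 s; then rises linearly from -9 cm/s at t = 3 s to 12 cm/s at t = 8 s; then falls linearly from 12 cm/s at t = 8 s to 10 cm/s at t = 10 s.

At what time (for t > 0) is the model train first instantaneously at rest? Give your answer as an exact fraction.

t = 6/11 s

v changes sign on 0–3 s (from 2 to -9); the graph is linear there, so v = 0 at t = 0 + (-2)·(3 − 0)/(-9 − 2) = 6/11 s.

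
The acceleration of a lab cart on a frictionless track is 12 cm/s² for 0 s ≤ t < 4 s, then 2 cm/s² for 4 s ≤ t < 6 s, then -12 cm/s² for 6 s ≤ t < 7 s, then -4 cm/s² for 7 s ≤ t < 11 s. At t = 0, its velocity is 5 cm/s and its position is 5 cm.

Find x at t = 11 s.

On each constant-a segment, Δv = aΔt and Δx = v₀Δt + ½aΔt²; chain segment to segment.
0–4 s: v starts 5 cm/s; Δx = 5·4 + ½·12·4² = 116 cm; v ends 53 cm/s.
4–6 s: v starts 53 cm/s; Δx = 53·2 + ½·2·2² = 110 cm; v ends 57 cm/s.
6–7 s: v starts 57 cm/s; Δx = 57·1 + ½·-12·1² = 51 cm; v ends 45 cm/s.
7–11 s: v starts 45 cm/s; Δx = 45·4 + ½·-4·4² = 148 cm; v ends 29 cm/s.
x(11) = 5 + Σ Δx = 430 cm.

430 cm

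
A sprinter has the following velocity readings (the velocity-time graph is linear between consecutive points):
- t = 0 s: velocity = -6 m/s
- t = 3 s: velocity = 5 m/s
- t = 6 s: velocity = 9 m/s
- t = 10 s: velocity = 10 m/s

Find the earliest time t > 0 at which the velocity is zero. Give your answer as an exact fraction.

t = 18/11 s

v changes sign on 0–3 s (from -6 to 5); the graph is linear there, so v = 0 at t = 0 + (6)·(3 − 0)/(5 − -6) = 18/11 s.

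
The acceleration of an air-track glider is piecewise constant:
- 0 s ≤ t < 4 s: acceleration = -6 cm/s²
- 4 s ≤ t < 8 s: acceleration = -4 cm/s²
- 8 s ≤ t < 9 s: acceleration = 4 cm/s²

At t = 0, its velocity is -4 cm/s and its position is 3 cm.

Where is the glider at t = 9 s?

-247 cm

On each constant-a segment, Δv = aΔt and Δx = v₀Δt + ½aΔt²; chain segment to segment.
0–4 s: v starts -4 cm/s; Δx = -4·4 + ½·-6·4² = -64 cm; v ends -28 cm/s.
4–8 s: v starts -28 cm/s; Δx = -28·4 + ½·-4·4² = -144 cm; v ends -44 cm/s.
8–9 s: v starts -44 cm/s; Δx = -44·1 + ½·4·1² = -42 cm; v ends -40 cm/s.
x(9) = 3 + Σ Δx = -247 cm.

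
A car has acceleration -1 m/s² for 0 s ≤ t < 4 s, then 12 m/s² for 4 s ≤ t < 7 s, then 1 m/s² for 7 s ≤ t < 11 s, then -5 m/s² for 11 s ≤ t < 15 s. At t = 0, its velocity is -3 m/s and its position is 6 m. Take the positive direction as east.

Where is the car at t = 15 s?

On each constant-a segment, Δv = aΔt and Δx = v₀Δt + ½aΔt²; chain segment to segment.
0–4 s: v starts -3 m/s; Δx = -3·4 + ½·-1·4² = -20 m; v ends -7 m/s.
4–7 s: v starts -7 m/s; Δx = -7·3 + ½·12·3² = 33 m; v ends 29 m/s.
7–11 s: v starts 29 m/s; Δx = 29·4 + ½·1·4² = 124 m; v ends 33 m/s.
11–15 s: v starts 33 m/s; Δx = 33·4 + ½·-5·4² = 92 m; v ends 13 m/s.
x(15) = 6 + Σ Δx = 235 m.

235 m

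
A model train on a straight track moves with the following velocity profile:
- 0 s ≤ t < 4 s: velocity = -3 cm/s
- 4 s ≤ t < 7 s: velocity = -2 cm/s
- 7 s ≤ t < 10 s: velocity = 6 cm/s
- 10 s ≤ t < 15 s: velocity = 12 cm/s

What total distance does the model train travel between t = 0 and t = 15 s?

Total distance travelled is ∫|v| dt — sum the magnitudes of each area piece.
0–4 s: |-3| × 4 = 12 cm
4–7 s: |-2| × 3 = 6 cm
7–10 s: |6| × 3 = 18 cm
10–15 s: |12| × 5 = 60 cm
Total distance = 96 cm

96 cm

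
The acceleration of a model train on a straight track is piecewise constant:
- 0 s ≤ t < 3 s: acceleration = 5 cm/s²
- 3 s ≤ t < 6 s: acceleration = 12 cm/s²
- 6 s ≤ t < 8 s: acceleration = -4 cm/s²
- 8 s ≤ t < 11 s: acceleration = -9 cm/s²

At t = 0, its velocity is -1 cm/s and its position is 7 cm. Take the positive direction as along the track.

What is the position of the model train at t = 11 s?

300 cm

On each constant-a segment, Δv = aΔt and Δx = v₀Δt + ½aΔt²; chain segment to segment.
0–3 s: v starts -1 cm/s; Δx = -1·3 + ½·5·3² = 19.5 cm; v ends 14 cm/s.
3–6 s: v starts 14 cm/s; Δx = 14·3 + ½·12·3² = 96 cm; v ends 50 cm/s.
6–8 s: v starts 50 cm/s; Δx = 50·2 + ½·-4·2² = 92 cm; v ends 42 cm/s.
8–11 s: v starts 42 cm/s; Δx = 42·3 + ½·-9·3² = 85.5 cm; v ends 15 cm/s.
x(11) = 7 + Σ Δx = 300 cm.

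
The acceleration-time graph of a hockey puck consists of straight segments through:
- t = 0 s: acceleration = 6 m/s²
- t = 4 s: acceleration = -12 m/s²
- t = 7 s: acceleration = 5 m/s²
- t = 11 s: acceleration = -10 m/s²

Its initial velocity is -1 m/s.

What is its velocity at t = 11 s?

Δv equals the area under the a-t graph; then v = v₀ + Δv.
0–4 s: ½(6 + -12)(4) = -12 m/s
4–7 s: ½(-12 + 5)(3) = -10.5 m/s
7–11 s: ½(5 + -10)(4) = -10 m/s
Δv = -32.5 m/s, so v(11) = -1 + (-32.5) = -33.5 m/s.

-33.5 m/s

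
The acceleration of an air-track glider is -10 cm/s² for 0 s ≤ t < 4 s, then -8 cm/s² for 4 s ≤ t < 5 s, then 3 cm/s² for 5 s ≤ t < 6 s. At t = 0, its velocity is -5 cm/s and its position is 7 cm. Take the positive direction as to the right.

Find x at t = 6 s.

-193.5 cm

On each constant-a segment, Δv = aΔt and Δx = v₀Δt + ½aΔt²; chain segment to segment.
0–4 s: v starts -5 cm/s; Δx = -5·4 + ½·-10·4² = -100 cm; v ends -45 cm/s.
4–5 s: v starts -45 cm/s; Δx = -45·1 + ½·-8·1² = -49 cm; v ends -53 cm/s.
5–6 s: v starts -53 cm/s; Δx = -53·1 + ½·3·1² = -51.5 cm; v ends -50 cm/s.
x(6) = 7 + Σ Δx = -193.5 cm.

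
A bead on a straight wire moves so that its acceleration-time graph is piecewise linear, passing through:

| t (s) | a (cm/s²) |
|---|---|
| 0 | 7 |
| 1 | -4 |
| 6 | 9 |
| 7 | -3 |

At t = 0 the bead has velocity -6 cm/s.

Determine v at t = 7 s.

Δv equals the area under the a-t graph; then v = v₀ + Δv.
0–1 s: ½(7 + -4)(1) = 1.5 cm/s
1–6 s: ½(-4 + 9)(5) = 12.5 cm/s
6–7 s: ½(9 + -3)(1) = 3 cm/s
Δv = 17 cm/s, so v(7) = -6 + (17) = 11 cm/s.

11 cm/s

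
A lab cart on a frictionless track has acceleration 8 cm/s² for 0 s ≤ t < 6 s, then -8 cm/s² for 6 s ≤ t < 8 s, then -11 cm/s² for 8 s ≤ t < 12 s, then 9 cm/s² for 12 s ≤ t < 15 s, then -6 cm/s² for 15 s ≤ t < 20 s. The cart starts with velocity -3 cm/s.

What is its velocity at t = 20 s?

Δv equals the area under the a-t graph; then v = v₀ + Δv.
0–6 s: 8 × 6 = 48 cm/s
6–8 s: -8 × 2 = -16 cm/s
8–12 s: -11 × 4 = -44 cm/s
12–15 s: 9 × 3 = 27 cm/s
15–20 s: -6 × 5 = -30 cm/s
Δv = -15 cm/s, so v(20) = -3 + (-15) = -18 cm/s.

-18 cm/s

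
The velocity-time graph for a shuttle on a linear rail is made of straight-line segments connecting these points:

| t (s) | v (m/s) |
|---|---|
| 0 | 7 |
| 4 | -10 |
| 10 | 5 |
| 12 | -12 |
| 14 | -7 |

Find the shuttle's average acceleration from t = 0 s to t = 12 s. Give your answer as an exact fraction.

-19/12 m/s²

Average acceleration = Δv/Δt = (-12 − 7)/(12 − 0) = -19/12 m/s².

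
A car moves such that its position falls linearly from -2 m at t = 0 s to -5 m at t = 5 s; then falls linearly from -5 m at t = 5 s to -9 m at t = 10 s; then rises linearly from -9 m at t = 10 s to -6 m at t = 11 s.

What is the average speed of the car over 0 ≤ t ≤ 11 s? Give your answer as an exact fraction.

Average speed = (total path length)/(elapsed time); on a piecewise-linear x-t graph the path length is Σ|Δx|.
0–5 s: |Δx| = |-5 − -2| = 3 m
5–10 s: |Δx| = |-9 − -5| = 4 m
10–11 s: |Δx| = |-6 − -9| = 3 m
Total path = 10 m; average speed = 10/11 = 10/11 m/s.

10/11 m/s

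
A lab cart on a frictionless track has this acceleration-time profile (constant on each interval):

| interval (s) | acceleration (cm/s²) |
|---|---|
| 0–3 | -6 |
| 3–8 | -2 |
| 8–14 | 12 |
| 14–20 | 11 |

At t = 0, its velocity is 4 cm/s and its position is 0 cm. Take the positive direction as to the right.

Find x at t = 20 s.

On each constant-a segment, Δv = aΔt and Δx = v₀Δt + ½aΔt²; chain segment to segment.
0–3 s: v starts 4 cm/s; Δx = 4·3 + ½·-6·3² = -15 cm; v ends -14 cm/s.
3–8 s: v starts -14 cm/s; Δx = -14·5 + ½·-2·5² = -95 cm; v ends -24 cm/s.
8–14 s: v starts -24 cm/s; Δx = -24·6 + ½·12·6² = 72 cm; v ends 48 cm/s.
14–20 s: v starts 48 cm/s; Δx = 48·6 + ½·11·6² = 486 cm; v ends 114 cm/s.
x(20) = 0 + Σ Δx = 448 cm.

448 cm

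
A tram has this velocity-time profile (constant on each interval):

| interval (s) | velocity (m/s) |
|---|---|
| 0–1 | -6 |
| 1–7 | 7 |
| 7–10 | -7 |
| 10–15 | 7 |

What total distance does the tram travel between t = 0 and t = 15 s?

104 m

Total distance travelled is ∫|v| dt — sum the magnitudes of each area piece.
0–1 s: |-6| × 1 = 6 m
1–7 s: |7| × 6 = 42 m
7–10 s: |-7| × 3 = 21 m
10–15 s: |7| × 5 = 35 m
Total distance = 104 m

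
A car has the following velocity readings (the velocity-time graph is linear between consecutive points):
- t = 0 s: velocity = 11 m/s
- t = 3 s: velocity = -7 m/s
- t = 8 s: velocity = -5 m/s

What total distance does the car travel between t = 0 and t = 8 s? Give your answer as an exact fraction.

265/6 m

Total distance travelled is ∫|v| dt — sum the magnitudes of each area piece.
0–3 s: v = 0 at t = 11/6 s; triangle areas 121/12 + 49/12 = 85/6 m
3–8 s: |½(-7 + -5)(5)| = 30 m
Total distance = 265/6 m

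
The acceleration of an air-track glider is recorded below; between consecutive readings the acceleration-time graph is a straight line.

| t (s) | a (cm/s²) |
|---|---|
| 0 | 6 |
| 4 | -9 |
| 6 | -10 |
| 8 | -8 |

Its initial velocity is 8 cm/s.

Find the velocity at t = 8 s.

Δv equals the area under the a-t graph; then v = v₀ + Δv.
0–4 s: ½(6 + -9)(4) = -6 cm/s
4–6 s: ½(-9 + -10)(2) = -19 cm/s
6–8 s: ½(-10 + -8)(2) = -18 cm/s
Δv = -43 cm/s, so v(8) = 8 + (-43) = -35 cm/s.

-35 cm/s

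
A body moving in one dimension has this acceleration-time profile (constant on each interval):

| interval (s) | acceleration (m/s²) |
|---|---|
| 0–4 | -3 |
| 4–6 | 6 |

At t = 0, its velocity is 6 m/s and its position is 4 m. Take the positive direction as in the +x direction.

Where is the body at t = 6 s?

On each constant-a segment, Δv = aΔt and Δx = v₀Δt + ½aΔt²; chain segment to segment.
0–4 s: v starts 6 m/s; Δx = 6·4 + ½·-3·4² = 0 m; v ends -6 m/s.
4–6 s: v starts -6 m/s; Δx = -6·2 + ½·6·2² = 0 m; v ends 6 m/s.
x(6) = 4 + Σ Δx = 4 m.

4 m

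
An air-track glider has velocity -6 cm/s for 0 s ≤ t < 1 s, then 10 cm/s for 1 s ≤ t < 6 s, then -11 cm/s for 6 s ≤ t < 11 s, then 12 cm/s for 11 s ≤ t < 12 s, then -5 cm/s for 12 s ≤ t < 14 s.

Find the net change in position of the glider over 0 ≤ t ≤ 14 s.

-9 cm

Displacement is the signed area under the v-t curve.
0–1 s: -6 × 1 = -6 cm
1–6 s: 10 × 5 = 50 cm
6–11 s: -11 × 5 = -55 cm
11–12 s: 12 × 1 = 12 cm
12–14 s: -5 × 2 = -10 cm
Net displacement = -9 cm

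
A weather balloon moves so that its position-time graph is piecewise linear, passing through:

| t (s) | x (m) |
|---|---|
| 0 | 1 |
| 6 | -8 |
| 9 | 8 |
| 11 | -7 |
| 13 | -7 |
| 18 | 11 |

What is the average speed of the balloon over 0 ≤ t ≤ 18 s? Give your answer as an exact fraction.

Average speed = (total path length)/(elapsed time); on a piecewise-linear x-t graph the path length is Σ|Δx|.
0–6 s: |Δx| = |-8 − 1| = 9 m
6–9 s: |Δx| = |8 − -8| = 16 m
9–11 s: |Δx| = |-7 − 8| = 15 m
11–13 s: |Δx| = |-7 − -7| = 0 m
13–18 s: |Δx| = |11 − -7| = 18 m
Total path = 58 m; average speed = 58/18 = 29/9 m/s.

29/9 m/s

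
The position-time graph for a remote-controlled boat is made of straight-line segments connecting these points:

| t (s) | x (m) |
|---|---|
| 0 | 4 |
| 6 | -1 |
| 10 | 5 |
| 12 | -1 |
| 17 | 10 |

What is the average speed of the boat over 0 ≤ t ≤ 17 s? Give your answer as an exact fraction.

28/17 m/s

Average speed = (total path length)/(elapsed time); on a piecewise-linear x-t graph the path length is Σ|Δx|.
0–6 s: |Δx| = |-1 − 4| = 5 m
6–10 s: |Δx| = |5 − -1| = 6 m
10–12 s: |Δx| = |-1 − 5| = 6 m
12–17 s: |Δx| = |10 − -1| = 11 m
Total path = 28 m; average speed = 28/17 = 28/17 m/s.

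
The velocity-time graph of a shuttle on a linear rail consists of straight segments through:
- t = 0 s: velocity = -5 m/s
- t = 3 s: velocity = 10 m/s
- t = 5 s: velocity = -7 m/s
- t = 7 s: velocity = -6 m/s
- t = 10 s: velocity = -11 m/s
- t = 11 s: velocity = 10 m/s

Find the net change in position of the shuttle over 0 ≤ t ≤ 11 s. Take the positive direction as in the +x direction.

Net displacement equals the area under the velocity-time graph (areas below the axis count negative).
0–3 s: ½(-5 + 10)(3) = 7.5 m
3–5 s: ½(10 + -7)(2) = 3 m
5–7 s: ½(-7 + -6)(2) = -13 m
7–10 s: ½(-6 + -11)(3) = -25.5 m
10–11 s: ½(-11 + 10)(1) = -0.5 m
Net displacement = -28.5 m

-28.5 m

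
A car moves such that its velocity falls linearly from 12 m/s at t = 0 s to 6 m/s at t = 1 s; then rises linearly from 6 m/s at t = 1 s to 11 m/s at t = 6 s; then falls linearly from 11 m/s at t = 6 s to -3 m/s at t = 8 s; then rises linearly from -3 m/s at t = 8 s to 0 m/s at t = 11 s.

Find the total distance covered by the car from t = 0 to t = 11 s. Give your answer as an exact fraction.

Total distance travelled is ∫|v| dt — sum the magnitudes of each area piece.
0–1 s: |½(12 + 6)(1)| = 9 m
1–6 s: |½(6 + 11)(5)| = 42.5 m
6–8 s: v = 0 at t = 53/7 s; triangle areas 121/14 + 9/14 = 65/7 m
8–11 s: |½(-3 + 0)(3)| = 4.5 m
Total distance = 457/7 m

457/7 m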